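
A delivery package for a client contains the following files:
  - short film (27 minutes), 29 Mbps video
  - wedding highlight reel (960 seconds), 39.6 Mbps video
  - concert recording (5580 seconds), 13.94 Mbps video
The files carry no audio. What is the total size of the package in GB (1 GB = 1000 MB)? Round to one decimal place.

20.3 GB

short film: 29.000 Mbps × 1620 s = 46980.0 Mb
wedding highlight reel: 39.600 Mbps × 960 s = 38016.0 Mb
concert recording: 13.940 Mbps × 5580 s = 77785.2 Mb
Total: 162781.2 Mb = 20347.7 MB.
= 20.35 GB.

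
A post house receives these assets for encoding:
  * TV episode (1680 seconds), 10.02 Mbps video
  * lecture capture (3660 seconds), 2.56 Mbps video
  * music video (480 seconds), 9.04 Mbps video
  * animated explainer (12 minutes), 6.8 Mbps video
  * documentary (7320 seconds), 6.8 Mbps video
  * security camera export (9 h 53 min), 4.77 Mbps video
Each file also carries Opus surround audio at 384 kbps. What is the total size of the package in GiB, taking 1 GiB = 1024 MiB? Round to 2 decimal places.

31.89 GiB

Audio: 384 kbps = 0.384 Mbps.
TV episode: 10.404 Mbps × 1680 s = 17478.7 Mb
lecture capture: 2.944 Mbps × 3660 s = 10775.0 Mb
music video: 9.424 Mbps × 480 s = 4523.5 Mb
animated explainer: 7.184 Mbps × 720 s = 5172.5 Mb
documentary: 7.184 Mbps × 7320 s = 52586.9 Mb
security camera export: 5.154 Mbps × 35580 s = 183379.3 Mb
Total: 273916.0 Mb = 34239.5 MB.
= 31.89 GiB.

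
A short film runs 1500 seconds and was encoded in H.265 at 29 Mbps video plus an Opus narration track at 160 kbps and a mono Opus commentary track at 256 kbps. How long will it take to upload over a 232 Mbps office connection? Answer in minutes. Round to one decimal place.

Audio total: 160 + 256 = 416 kbps = 0.416 Mbps.
Total bitrate: 29.416 Mbps.
File: 29.416 Mbps × 1500 s = 44124.0 Mb.
At 232 Mbps: 44124.0 / 232 = 190.2 s ≈ 3.17 minutes.

3.2 minutes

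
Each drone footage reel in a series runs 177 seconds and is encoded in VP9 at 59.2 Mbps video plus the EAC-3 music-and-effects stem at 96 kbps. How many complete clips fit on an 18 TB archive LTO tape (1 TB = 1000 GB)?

13720

Audio: 96 kbps = 0.096 Mbps.
Total bitrate: 59.296 Mbps.
Per item: 59.296 Mbps × 177 s = 10,495 Mb = 1,312 MB.
Capacity: 18 TB = 144,000,000 Mb; 13720.31 items → 13720 complete.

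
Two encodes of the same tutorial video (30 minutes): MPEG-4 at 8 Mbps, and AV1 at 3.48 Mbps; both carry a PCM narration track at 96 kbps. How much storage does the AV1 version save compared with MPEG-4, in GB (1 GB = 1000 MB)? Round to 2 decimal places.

30 min = 1800 s
Audio: 96 kbps = 0.096 Mbps.
MPEG-4: 8.096 Mbps × 1800 s = 14572.8 Mb = 1.822 GB.
AV1: 3.576 Mbps × 1800 s = 6436.8 Mb = 0.805 GB.
Saving: 1.822 − 0.805 = 1.017 GB.

1.02 GB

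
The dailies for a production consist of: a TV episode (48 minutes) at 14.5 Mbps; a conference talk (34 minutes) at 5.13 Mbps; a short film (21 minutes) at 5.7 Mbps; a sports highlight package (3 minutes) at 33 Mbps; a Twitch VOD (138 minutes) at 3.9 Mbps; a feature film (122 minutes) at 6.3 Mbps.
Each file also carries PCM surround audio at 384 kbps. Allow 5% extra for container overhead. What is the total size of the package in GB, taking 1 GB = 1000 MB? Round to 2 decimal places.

Audio: 384 kbps = 0.384 Mbps.
TV episode: 14.884 Mbps × 2880 s × 1.05 = 45009.2 Mb
conference talk: 5.514 Mbps × 2040 s × 1.05 = 11811.0 Mb
short film: 6.084 Mbps × 1260 s × 1.05 = 8049.1 Mb
sports highlight package: 33.384 Mbps × 180 s × 1.05 = 6309.6 Mb
Twitch VOD: 4.284 Mbps × 8280 s × 1.05 = 37245.1 Mb
feature film: 6.684 Mbps × 7320 s × 1.05 = 51373.2 Mb
Total: 159797.2 Mb = 19974.7 MB.
= 19.97 GB.

19.97 GB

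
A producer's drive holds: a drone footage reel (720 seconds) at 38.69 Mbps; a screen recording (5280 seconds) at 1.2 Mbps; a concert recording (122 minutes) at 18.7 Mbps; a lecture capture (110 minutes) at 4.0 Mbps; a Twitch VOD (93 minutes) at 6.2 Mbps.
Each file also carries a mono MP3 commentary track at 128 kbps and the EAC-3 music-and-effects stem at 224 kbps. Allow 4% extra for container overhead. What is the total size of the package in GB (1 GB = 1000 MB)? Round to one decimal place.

31.3 GB

Audio total: 128 + 224 = 352 kbps = 0.352 Mbps.
drone footage reel: 39.042 Mbps × 720 s × 1.04 = 29234.6 Mb
screen recording: 1.552 Mbps × 5280 s × 1.04 = 8522.3 Mb
concert recording: 19.052 Mbps × 7320 s × 1.04 = 145039.1 Mb
lecture capture: 4.352 Mbps × 6600 s × 1.04 = 29872.1 Mb
Twitch VOD: 6.552 Mbps × 5580 s × 1.04 = 38022.6 Mb
Total: 250690.8 Mb = 31336.3 MB.
= 31.34 GB.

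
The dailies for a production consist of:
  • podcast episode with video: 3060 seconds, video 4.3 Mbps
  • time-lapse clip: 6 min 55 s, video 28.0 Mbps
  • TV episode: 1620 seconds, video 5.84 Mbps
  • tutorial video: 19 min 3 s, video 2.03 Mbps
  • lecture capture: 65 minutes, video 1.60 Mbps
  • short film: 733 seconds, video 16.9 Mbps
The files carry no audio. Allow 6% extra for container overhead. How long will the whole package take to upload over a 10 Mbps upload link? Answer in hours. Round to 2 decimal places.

podcast episode with video: 4.300 Mbps × 3060 s × 1.06 = 13947.5 Mb
time-lapse clip: 28.000 Mbps × 415 s × 1.06 = 12317.2 Mb
TV episode: 5.840 Mbps × 1620 s × 1.06 = 10028.4 Mb
tutorial video: 2.030 Mbps × 1143 s × 1.06 = 2459.5 Mb
lecture capture: 1.600 Mbps × 3900 s × 1.06 = 6614.4 Mb
short film: 16.900 Mbps × 733 s × 1.06 = 13131.0 Mb
Total: 58498.0 Mb = 7312.2 MB.
At 10 Mbps: 58498.0 / 10 = 5850 s ≈ 1.62 hours.

1.62 hours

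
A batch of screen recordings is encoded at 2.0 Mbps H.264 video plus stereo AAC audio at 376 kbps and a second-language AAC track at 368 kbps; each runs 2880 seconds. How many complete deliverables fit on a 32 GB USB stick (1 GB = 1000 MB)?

32

Audio total: 376 + 368 = 744 kbps = 0.744 Mbps.
Total bitrate: 2.744 Mbps.
Per item: 2.744 Mbps × 2880 s = 7,903 Mb = 987.8 MB.
Capacity: 32 GB = 256,000 Mb; 32.39 items → 32 complete.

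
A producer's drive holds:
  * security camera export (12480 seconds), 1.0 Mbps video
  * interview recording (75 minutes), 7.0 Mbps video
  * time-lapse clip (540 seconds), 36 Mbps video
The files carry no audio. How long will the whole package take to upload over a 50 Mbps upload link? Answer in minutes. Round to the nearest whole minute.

security camera export: 1.000 Mbps × 12480 s = 12480.0 Mb
interview recording: 7.000 Mbps × 4500 s = 31500.0 Mb
time-lapse clip: 36.000 Mbps × 540 s = 19440.0 Mb
Total: 63420.0 Mb = 7927.5 MB.
At 50 Mbps: 63420.0 / 50 = 1268 s ≈ 21.1 minutes.

21 minutes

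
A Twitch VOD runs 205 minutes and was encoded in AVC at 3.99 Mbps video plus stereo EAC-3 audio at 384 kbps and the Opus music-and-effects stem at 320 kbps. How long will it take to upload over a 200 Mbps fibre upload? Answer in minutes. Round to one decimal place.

4.8 minutes

205 min = 12300 s
Audio total: 384 + 320 = 704 kbps = 0.704 Mbps.
Total bitrate: 4.694 Mbps.
File: 4.694 Mbps × 12300 s = 57736.2 Mb.
At 200 Mbps: 57736.2 / 200 = 288.7 s ≈ 4.81 minutes.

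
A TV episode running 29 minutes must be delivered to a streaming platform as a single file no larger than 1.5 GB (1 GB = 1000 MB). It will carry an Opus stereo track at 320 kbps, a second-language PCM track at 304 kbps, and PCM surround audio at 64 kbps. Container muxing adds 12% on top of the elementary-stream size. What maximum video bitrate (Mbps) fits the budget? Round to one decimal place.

5.5 Mbps

Budget: 1.5 GB = 12000.0 Mb.
Stream payload after overhead: 12000.0 / 1.12 = 10714.3 Mb.
29 min = 1740 s
Total bitrate budget: 10714.3 Mb / 1740 s = 6.158 Mbps.
Audio total: 320 + 304 + 64 = 688 kbps = 0.688 Mbps.
Video: 6.158 − 0.688 = 5.470 Mbps.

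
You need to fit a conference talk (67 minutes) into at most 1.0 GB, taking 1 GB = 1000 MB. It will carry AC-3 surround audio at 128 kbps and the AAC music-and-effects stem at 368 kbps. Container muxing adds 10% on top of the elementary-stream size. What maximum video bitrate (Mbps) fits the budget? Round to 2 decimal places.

1.31 Mbps

Budget: 1.0 GB = 8000.0 Mb.
Stream payload after overhead: 8000.0 / 1.10 = 7272.7 Mb.
67 min = 4020 s
Total bitrate budget: 7272.7 Mb / 4020 s = 1.809 Mbps.
Audio total: 128 + 368 = 496 kbps = 0.496 Mbps.
Video: 1.809 − 0.496 = 1.313 Mbps.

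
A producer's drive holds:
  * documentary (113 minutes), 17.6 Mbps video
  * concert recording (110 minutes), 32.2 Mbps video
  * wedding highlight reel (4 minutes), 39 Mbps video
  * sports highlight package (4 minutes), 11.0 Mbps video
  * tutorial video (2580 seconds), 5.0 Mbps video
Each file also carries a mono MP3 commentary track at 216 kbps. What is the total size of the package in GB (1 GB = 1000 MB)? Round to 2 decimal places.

45.04 GB

Audio: 216 kbps = 0.216 Mbps.
documentary: 17.816 Mbps × 6780 s = 120792.5 Mb
concert recording: 32.416 Mbps × 6600 s = 213945.6 Mb
wedding highlight reel: 39.216 Mbps × 240 s = 9411.8 Mb
sports highlight package: 11.216 Mbps × 240 s = 2691.8 Mb
tutorial video: 5.216 Mbps × 2580 s = 13457.3 Mb
Total: 360299.0 Mb = 45037.4 MB.
= 45.04 GB.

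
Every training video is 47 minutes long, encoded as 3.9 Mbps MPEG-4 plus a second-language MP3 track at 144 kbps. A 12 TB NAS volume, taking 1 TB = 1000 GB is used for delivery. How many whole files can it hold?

47 min = 2820 s
Audio: 144 kbps = 0.144 Mbps.
Total bitrate: 4.044 Mbps.
Per item: 4.044 Mbps × 2820 s = 11,404 Mb = 1,426 MB.
Capacity: 12 TB = 96,000,000 Mb; 8418.04 items → 8418 complete.

8418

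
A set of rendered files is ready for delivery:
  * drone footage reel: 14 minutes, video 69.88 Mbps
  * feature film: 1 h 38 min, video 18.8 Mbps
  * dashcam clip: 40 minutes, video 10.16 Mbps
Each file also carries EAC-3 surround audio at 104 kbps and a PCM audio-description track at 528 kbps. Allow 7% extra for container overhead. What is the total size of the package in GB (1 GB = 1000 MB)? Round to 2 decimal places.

26.67 GB

Audio total: 104 + 528 = 632 kbps = 0.632 Mbps.
drone footage reel: 70.512 Mbps × 840 s × 1.07 = 63376.2 Mb
feature film: 19.432 Mbps × 5880 s × 1.07 = 122258.4 Mb
dashcam clip: 10.792 Mbps × 2400 s × 1.07 = 27713.9 Mb
Total: 213348.4 Mb = 26668.6 MB.
= 26.67 GB.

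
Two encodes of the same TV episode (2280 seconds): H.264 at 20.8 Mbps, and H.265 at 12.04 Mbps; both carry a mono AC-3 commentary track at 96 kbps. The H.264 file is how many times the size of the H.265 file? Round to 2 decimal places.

Audio: 96 kbps = 0.096 Mbps.
H.264: 20.896 Mbps × 2280 s = 47642.9 Mb = 5.546 GiB.
H.265: 12.136 Mbps × 2280 s = 27670.1 Mb = 3.221 GiB.
Ratio: 5.546 / 3.221 = 1.722.

1.72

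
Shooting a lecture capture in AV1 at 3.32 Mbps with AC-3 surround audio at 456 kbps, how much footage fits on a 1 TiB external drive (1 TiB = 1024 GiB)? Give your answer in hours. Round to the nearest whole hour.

647 hours

Audio: 456 kbps = 0.456 Mbps.
Total bitrate: 3.32 + 0.456 = 3.776 Mbps.
Capacity: 1 TiB = 8,796,093 Mb.
Recording time: 8,796,093 / 3.776 = 2,329,474 s ≈ 647 hours.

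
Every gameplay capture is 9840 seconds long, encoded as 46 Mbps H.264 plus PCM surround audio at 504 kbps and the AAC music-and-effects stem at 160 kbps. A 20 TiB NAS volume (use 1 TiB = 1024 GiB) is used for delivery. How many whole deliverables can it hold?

383

Audio total: 504 + 160 = 664 kbps = 0.664 Mbps.
Total bitrate: 46.664 Mbps.
Per item: 46.664 Mbps × 9840 s = 459,174 Mb = 57,397 MB.
Capacity: 20 TiB = 175,921,860 Mb; 383.13 items → 383 complete.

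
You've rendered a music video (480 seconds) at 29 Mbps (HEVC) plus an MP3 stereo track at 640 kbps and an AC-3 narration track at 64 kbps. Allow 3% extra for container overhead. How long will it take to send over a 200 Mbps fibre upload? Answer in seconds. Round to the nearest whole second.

Audio total: 640 + 64 = 704 kbps = 0.704 Mbps.
Total bitrate: 29.704 Mbps.
File: 29.704 Mbps × 480 s = 14257.9 Mb.
With 3% container overhead: ×1.03. → 14685.7 Mb.
At 200 Mbps: 14685.7 / 200 = 73.4 s ≈ 73.4 seconds.

73 seconds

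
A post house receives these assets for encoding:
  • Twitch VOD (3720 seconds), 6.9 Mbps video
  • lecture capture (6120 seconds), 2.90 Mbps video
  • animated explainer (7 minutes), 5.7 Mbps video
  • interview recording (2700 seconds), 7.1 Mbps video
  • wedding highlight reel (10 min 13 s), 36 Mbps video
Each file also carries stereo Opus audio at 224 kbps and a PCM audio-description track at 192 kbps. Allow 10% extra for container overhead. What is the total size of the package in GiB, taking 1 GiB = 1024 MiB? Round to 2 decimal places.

11.87 GiB

Audio total: 224 + 192 = 416 kbps = 0.416 Mbps.
Twitch VOD: 7.316 Mbps × 3720 s × 1.10 = 29937.1 Mb
lecture capture: 3.316 Mbps × 6120 s × 1.10 = 22323.3 Mb
animated explainer: 6.116 Mbps × 420 s × 1.10 = 2825.6 Mb
interview recording: 7.516 Mbps × 2700 s × 1.10 = 22322.5 Mb
wedding highlight reel: 36.416 Mbps × 613 s × 1.10 = 24555.3 Mb
Total: 101963.8 Mb = 12745.5 MB.
= 11.87 GiB.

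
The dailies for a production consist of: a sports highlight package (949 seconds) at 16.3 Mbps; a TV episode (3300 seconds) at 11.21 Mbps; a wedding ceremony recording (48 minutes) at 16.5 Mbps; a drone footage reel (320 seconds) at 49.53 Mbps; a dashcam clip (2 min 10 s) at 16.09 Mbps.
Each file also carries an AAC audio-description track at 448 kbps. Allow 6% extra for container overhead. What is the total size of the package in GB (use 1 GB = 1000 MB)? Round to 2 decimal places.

Audio: 448 kbps = 0.448 Mbps.
sports highlight package: 16.748 Mbps × 949 s × 1.06 = 16847.5 Mb
TV episode: 11.658 Mbps × 3300 s × 1.06 = 40779.7 Mb
wedding ceremony recording: 16.948 Mbps × 2880 s × 1.06 = 51738.9 Mb
drone footage reel: 49.978 Mbps × 320 s × 1.06 = 16952.5 Mb
dashcam clip: 16.538 Mbps × 130 s × 1.06 = 2278.9 Mb
Total: 128597.5 Mb = 16074.7 MB.
= 16.07 GB.

16.07 GB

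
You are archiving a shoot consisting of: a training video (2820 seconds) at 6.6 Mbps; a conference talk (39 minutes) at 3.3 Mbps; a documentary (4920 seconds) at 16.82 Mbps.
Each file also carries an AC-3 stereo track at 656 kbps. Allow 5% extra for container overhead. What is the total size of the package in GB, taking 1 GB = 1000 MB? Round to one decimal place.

Audio: 656 kbps = 0.656 Mbps.
training video: 7.256 Mbps × 2820 s × 1.05 = 21485.0 Mb
conference talk: 3.956 Mbps × 2340 s × 1.05 = 9719.9 Mb
documentary: 17.476 Mbps × 4920 s × 1.05 = 90281.0 Mb
Total: 121485.9 Mb = 15185.7 MB.
= 15.19 GB.

15.2 GB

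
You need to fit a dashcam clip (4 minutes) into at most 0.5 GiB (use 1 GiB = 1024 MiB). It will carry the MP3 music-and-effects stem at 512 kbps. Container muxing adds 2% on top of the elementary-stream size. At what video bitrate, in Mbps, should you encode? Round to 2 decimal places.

17.03 Mbps

Budget: 0.5 GiB = 4295.0 Mb.
Stream payload after overhead: 4295.0 / 1.02 = 4210.8 Mb.
4 min = 240 s
Total bitrate budget: 4210.8 Mb / 240 s = 17.545 Mbps.
Audio: 512 kbps = 0.512 Mbps.
Video: 17.545 − 0.512 = 17.033 Mbps.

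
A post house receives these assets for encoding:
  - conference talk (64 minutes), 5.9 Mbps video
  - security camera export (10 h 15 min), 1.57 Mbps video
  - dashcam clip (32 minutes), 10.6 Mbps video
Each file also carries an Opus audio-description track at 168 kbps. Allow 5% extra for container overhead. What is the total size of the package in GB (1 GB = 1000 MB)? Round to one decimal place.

Audio: 168 kbps = 0.168 Mbps.
conference talk: 6.068 Mbps × 3840 s × 1.05 = 24466.2 Mb
security camera export: 1.738 Mbps × 36900 s × 1.05 = 67338.8 Mb
dashcam clip: 10.768 Mbps × 1920 s × 1.05 = 21708.3 Mb
Total: 113513.3 Mb = 14189.2 MB.
= 14.19 GB.

14.2 GB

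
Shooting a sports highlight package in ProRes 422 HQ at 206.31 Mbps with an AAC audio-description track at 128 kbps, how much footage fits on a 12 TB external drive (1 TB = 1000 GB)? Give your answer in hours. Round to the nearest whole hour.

129 hours

Audio: 128 kbps = 0.128 Mbps.
Total bitrate: 206.31 + 0.128 = 206.438 Mbps.
Capacity: 12 TB = 96,000,000 Mb.
Recording time: 96,000,000 / 206.438 = 465,031 s ≈ 129 hours.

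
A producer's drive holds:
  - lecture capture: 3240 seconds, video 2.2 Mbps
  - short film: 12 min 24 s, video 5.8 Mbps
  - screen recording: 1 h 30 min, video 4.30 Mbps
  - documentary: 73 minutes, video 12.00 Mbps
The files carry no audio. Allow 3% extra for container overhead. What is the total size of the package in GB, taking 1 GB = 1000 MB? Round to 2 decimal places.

11.23 GB

lecture capture: 2.200 Mbps × 3240 s × 1.03 = 7341.8 Mb
short film: 5.800 Mbps × 744 s × 1.03 = 4444.7 Mb
screen recording: 4.300 Mbps × 5400 s × 1.03 = 23916.6 Mb
documentary: 12.000 Mbps × 4380 s × 1.03 = 54136.8 Mb
Total: 89839.9 Mb = 11230.0 MB.
= 11.23 GB.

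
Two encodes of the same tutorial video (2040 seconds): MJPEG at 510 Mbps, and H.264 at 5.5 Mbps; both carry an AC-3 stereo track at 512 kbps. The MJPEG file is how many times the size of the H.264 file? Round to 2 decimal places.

84.92

Audio: 512 kbps = 0.512 Mbps.
MJPEG: 510.512 Mbps × 2040 s = 1041444.5 Mb = 130.181 GB.
H.264: 6.012 Mbps × 2040 s = 12264.5 Mb = 1.533 GB.
Ratio: 130.181 / 1.533 = 84.916.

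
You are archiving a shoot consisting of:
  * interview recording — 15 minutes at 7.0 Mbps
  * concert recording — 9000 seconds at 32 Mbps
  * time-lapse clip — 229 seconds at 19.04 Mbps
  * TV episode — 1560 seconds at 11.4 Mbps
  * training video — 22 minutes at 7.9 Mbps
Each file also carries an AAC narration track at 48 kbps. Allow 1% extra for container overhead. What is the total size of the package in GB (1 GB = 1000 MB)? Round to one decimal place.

Audio: 48 kbps = 0.048 Mbps.
interview recording: 7.048 Mbps × 900 s × 1.01 = 6406.6 Mb
concert recording: 32.048 Mbps × 9000 s × 1.01 = 291316.3 Mb
time-lapse clip: 19.088 Mbps × 229 s × 1.01 = 4414.9 Mb
TV episode: 11.448 Mbps × 1560 s × 1.01 = 18037.5 Mb
training video: 7.948 Mbps × 1320 s × 1.01 = 10596.3 Mb
Total: 330771.6 Mb = 41346.4 MB.
= 41.35 GB.

41.3 GB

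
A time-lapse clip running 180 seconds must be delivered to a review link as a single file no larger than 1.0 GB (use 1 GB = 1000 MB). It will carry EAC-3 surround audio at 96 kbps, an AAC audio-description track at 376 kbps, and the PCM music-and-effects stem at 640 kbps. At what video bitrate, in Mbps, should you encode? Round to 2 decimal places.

Budget: 1.0 GB = 8000.0 Mb.
Total bitrate budget: 8000.0 Mb / 180 s = 44.444 Mbps.
Audio total: 96 + 376 + 640 = 1112 kbps = 1.112 Mbps.
Video: 44.444 − 1.112 = 43.332 Mbps.

43.33 Mbps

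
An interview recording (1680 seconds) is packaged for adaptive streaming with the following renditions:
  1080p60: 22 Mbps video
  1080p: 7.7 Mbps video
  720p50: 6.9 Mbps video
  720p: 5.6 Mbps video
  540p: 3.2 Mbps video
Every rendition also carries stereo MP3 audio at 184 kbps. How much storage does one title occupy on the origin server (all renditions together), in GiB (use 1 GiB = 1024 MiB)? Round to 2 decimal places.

Audio: 184 kbps = 0.184 Mbps.
Sum of rendition bitrates: (22+0.184) + (7.7+0.184) + (6.9+0.184) + (5.6+0.184) + (3.2+0.184) = 46.320 Mbps.
× 1680 s = 77,818 Mb = 9,727 MB = 9.059 GiB.

9.06 GiB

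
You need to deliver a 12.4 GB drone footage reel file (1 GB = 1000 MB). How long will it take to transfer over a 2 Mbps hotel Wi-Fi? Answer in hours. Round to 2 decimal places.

File: 12.4 GB = 99200.0 Mb.
At 2 Mbps: 99200.0 / 2 = 49600.0 s ≈ 13.8 hours.

13.78 hours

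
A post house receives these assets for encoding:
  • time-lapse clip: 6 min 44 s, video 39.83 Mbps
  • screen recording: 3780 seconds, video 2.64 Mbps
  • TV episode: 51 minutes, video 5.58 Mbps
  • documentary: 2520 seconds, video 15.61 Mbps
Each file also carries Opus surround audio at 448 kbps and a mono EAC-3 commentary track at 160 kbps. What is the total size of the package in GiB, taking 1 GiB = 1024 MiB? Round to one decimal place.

Audio total: 448 + 160 = 608 kbps = 0.608 Mbps.
time-lapse clip: 40.438 Mbps × 404 s = 16337.0 Mb
screen recording: 3.248 Mbps × 3780 s = 12277.4 Mb
TV episode: 6.188 Mbps × 3060 s = 18935.3 Mb
documentary: 16.218 Mbps × 2520 s = 40869.4 Mb
Total: 88419.0 Mb = 11052.4 MB.
= 10.29 GiB.

10.3 GiB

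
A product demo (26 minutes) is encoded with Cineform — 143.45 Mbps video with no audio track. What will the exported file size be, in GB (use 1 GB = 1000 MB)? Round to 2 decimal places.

26 min = 1560 s
Total bitrate: 143.45 Mbps.
Stream data: 143.450 Mbps × 1560 s = 223782.0 Mb.
223,782 Mb ÷ 8 = 27,973 MB → 27.97 GB.

27.97 GB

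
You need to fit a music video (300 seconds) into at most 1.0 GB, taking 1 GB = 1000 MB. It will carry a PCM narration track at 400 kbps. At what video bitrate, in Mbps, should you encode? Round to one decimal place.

Budget: 1.0 GB = 8000.0 Mb.
Total bitrate budget: 8000.0 Mb / 300 s = 26.667 Mbps.
Audio: 400 kbps = 0.400 Mbps.
Video: 26.667 − 0.400 = 26.267 Mbps.

26.3 Mbps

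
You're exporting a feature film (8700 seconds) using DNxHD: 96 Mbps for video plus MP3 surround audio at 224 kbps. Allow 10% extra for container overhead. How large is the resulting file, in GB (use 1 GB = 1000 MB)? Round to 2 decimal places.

Audio: 224 kbps = 0.224 Mbps.
Total bitrate: 96 + 0.224 = 96.224 Mbps.
Stream data: 96.224 Mbps × 8700 s = 837148.8 Mb.
With 10% container overhead: ×1.10.
920,864 Mb ÷ 8 = 115,108 MB → 115.1 GB.

115.11 GB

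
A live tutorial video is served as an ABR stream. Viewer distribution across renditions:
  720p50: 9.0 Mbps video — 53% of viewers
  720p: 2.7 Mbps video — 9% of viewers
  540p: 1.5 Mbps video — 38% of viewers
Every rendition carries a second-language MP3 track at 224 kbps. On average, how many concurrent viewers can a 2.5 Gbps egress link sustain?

Audio: 224 kbps = 0.224 Mbps.
Average per-viewer bitrate: 0.53×9.224 + 0.09×2.924 + 0.38×1.724 = 5.807 Mbps.
2.5 Gbps = 2,500 Mbps; 2,500 / 5.807 = 430.51 → 430.

430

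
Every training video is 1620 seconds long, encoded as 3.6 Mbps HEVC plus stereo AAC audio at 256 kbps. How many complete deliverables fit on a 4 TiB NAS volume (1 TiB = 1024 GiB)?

Audio: 256 kbps = 0.256 Mbps.
Total bitrate: 3.856 Mbps.
Per item: 3.856 Mbps × 1620 s = 6,247 Mb = 780.8 MB.
Capacity: 4 TiB = 35,184,372 Mb; 5632.46 items → 5632 complete.

5632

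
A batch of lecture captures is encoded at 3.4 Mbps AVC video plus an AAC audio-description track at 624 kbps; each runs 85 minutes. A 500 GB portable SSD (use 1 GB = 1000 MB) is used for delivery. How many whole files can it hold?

85 min = 5100 s
Audio: 624 kbps = 0.624 Mbps.
Total bitrate: 4.024 Mbps.
Per item: 4.024 Mbps × 5100 s = 20,522 Mb = 2,565 MB.
Capacity: 500 GB = 4,000,000 Mb; 194.91 items → 194 complete.

194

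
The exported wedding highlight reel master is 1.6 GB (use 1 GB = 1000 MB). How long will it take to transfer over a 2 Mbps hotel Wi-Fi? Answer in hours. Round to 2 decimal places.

File: 1.6 GB = 12800.0 Mb.
At 2 Mbps: 12800.0 / 2 = 6400.0 s ≈ 1.78 hours.

1.78 hours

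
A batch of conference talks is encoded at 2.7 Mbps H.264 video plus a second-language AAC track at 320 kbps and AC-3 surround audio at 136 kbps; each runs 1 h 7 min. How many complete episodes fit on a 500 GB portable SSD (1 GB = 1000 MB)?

315

1 h 7 min = 67 min = 4020 s
Audio total: 320 + 136 = 456 kbps = 0.456 Mbps.
Total bitrate: 3.156 Mbps.
Per item: 3.156 Mbps × 4020 s = 12,687 Mb = 1,586 MB.
Capacity: 500 GB = 4,000,000 Mb; 315.28 items → 315 complete.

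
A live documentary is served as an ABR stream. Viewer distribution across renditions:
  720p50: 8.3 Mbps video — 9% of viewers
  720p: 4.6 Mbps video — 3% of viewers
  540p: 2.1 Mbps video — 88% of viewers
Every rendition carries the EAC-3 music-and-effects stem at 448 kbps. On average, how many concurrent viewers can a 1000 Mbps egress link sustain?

314

Audio: 448 kbps = 0.448 Mbps.
Average per-viewer bitrate: 0.09×8.748 + 0.03×5.048 + 0.88×2.548 = 3.181 Mbps.
1000 Mbps = 1,000 Mbps; 1,000 / 3.181 = 314.37 → 314.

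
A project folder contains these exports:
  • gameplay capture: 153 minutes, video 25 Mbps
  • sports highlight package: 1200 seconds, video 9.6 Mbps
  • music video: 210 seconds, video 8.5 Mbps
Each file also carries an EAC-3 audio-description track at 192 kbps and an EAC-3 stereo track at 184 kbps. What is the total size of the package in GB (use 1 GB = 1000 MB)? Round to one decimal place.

Audio total: 192 + 184 = 376 kbps = 0.376 Mbps.
gameplay capture: 25.376 Mbps × 9180 s = 232951.7 Mb
sports highlight package: 9.976 Mbps × 1200 s = 11971.2 Mb
music video: 8.876 Mbps × 210 s = 1864.0 Mb
Total: 246786.8 Mb = 30848.4 MB.
= 30.85 GB.

30.8 GB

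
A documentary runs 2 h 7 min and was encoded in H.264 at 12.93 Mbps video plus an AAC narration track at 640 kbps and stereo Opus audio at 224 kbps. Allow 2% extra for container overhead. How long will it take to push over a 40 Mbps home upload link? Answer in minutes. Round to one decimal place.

44.7 minutes

2 h 7 min = 127 min = 7620 s
Audio total: 640 + 224 = 864 kbps = 0.864 Mbps.
Total bitrate: 13.794 Mbps.
File: 13.794 Mbps × 7620 s = 105110.3 Mb.
With 2% container overhead: ×1.02. → 107212.5 Mb.
At 40 Mbps: 107212.5 / 40 = 2680.3 s ≈ 44.7 minutes.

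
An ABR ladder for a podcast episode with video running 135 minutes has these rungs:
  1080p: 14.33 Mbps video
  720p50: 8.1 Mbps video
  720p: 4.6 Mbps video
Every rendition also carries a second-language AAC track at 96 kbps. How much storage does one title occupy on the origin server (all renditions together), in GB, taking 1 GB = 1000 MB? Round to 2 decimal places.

135 min = 8100 s
Audio: 96 kbps = 0.096 Mbps.
Sum of rendition bitrates: (14.33+0.096) + (8.1+0.096) + (4.6+0.096) = 27.318 Mbps.
× 8100 s = 221,276 Mb = 27,659 MB = 27.66 GB.

27.66 GB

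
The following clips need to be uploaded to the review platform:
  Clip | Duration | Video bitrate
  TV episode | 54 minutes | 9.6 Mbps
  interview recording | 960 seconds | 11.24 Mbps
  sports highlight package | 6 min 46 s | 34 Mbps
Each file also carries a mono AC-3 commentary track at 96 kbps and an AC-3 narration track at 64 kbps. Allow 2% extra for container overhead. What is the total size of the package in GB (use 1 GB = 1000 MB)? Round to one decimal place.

Audio total: 96 + 64 = 160 kbps = 0.160 Mbps.
TV episode: 9.760 Mbps × 3240 s × 1.02 = 32254.8 Mb
interview recording: 11.400 Mbps × 960 s × 1.02 = 11162.9 Mb
sports highlight package: 34.160 Mbps × 406 s × 1.02 = 14146.3 Mb
Total: 57564.1 Mb = 7195.5 MB.
= 7.196 GB.

7.2 GB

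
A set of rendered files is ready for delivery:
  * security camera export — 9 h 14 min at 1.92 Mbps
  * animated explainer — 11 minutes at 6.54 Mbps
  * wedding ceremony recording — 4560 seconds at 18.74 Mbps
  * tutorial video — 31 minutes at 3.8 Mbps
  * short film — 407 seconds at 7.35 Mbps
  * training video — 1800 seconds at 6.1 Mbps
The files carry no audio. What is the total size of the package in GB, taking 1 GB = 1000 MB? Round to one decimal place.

security camera export: 1.920 Mbps × 33240 s = 63820.8 Mb
animated explainer: 6.540 Mbps × 660 s = 4316.4 Mb
wedding ceremony recording: 18.740 Mbps × 4560 s = 85454.4 Mb
tutorial video: 3.800 Mbps × 1860 s = 7068.0 Mb
short film: 7.350 Mbps × 407 s = 2991.4 Mb
training video: 6.100 Mbps × 1800 s = 10980.0 Mb
Total: 174631.0 Mb = 21828.9 MB.
= 21.83 GB.

21.8 GB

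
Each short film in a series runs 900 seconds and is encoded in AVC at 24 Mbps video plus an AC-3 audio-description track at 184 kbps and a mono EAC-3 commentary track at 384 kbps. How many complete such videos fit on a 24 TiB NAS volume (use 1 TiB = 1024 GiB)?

Audio total: 184 + 384 = 568 kbps = 0.568 Mbps.
Total bitrate: 24.568 Mbps.
Per item: 24.568 Mbps × 900 s = 22,111 Mb = 2,764 MB.
Capacity: 24 TiB = 211,106,233 Mb; 9547.48 items → 9547 complete.

9547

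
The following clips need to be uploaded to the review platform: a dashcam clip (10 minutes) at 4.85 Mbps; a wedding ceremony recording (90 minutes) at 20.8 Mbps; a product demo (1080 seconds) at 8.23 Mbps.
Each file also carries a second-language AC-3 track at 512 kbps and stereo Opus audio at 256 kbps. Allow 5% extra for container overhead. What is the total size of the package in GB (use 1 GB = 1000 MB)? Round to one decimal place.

17.0 GB

Audio total: 512 + 256 = 768 kbps = 0.768 Mbps.
dashcam clip: 5.618 Mbps × 600 s × 1.05 = 3539.3 Mb
wedding ceremony recording: 21.568 Mbps × 5400 s × 1.05 = 122290.6 Mb
product demo: 8.998 Mbps × 1080 s × 1.05 = 10203.7 Mb
Total: 136033.6 Mb = 17004.2 MB.
= 17.00 GB.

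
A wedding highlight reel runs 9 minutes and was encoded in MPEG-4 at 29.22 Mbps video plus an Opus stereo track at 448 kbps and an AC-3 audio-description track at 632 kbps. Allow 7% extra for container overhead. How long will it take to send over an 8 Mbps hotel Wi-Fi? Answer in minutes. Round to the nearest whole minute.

9 min = 540 s
Audio total: 448 + 632 = 1080 kbps = 1.080 Mbps.
Total bitrate: 30.300 Mbps.
File: 30.300 Mbps × 540 s = 16362.0 Mb.
With 7% container overhead: ×1.07. → 17507.3 Mb.
At 8 Mbps: 17507.3 / 8 = 2188.4 s ≈ 36.5 minutes.

36 minutes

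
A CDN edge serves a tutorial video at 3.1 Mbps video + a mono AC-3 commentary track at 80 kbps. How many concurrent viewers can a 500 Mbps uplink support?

157

Audio: 80 kbps = 0.080 Mbps.
Per-viewer media rate: 3.180 Mbps.
500 Mbps = 500.0 Mbps; 500.0 / 3.180 = 157.23 → 157 viewers.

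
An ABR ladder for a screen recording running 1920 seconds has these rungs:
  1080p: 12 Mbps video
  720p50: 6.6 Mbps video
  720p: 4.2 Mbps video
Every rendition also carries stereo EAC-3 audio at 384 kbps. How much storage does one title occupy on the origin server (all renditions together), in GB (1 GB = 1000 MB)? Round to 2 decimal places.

5.75 GB

Audio: 384 kbps = 0.384 Mbps.
Sum of rendition bitrates: (12+0.384) + (6.6+0.384) + (4.2+0.384) = 23.952 Mbps.
× 1920 s = 45,988 Mb = 5,748 MB = 5.748 GB.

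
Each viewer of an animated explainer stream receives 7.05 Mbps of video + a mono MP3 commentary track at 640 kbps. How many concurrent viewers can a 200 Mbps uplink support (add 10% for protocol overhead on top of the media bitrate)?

Audio: 640 kbps = 0.640 Mbps.
Per-viewer media rate: 7.690 Mbps.
On the wire with 10% overhead: 8.459 Mbps.
200 Mbps = 200.0 Mbps; 200.0 / 8.459 = 23.64 → 23 viewers.

23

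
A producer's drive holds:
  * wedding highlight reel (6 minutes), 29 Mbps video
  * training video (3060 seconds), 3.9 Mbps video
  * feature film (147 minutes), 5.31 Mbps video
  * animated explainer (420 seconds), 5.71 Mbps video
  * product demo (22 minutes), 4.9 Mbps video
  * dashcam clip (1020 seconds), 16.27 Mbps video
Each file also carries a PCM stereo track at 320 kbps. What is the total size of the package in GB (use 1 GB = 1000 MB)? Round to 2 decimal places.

12.43 GB

Audio: 320 kbps = 0.320 Mbps.
wedding highlight reel: 29.320 Mbps × 360 s = 10555.2 Mb
training video: 4.220 Mbps × 3060 s = 12913.2 Mb
feature film: 5.630 Mbps × 8820 s = 49656.6 Mb
animated explainer: 6.030 Mbps × 420 s = 2532.6 Mb
product demo: 5.220 Mbps × 1320 s = 6890.4 Mb
dashcam clip: 16.590 Mbps × 1020 s = 16921.8 Mb
Total: 99469.8 Mb = 12433.7 MB.
= 12.43 GB.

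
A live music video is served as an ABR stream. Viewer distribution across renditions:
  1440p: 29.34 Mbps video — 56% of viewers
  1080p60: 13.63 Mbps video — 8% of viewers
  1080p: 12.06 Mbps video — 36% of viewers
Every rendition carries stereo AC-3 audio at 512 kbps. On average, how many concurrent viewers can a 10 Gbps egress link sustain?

Audio: 512 kbps = 0.512 Mbps.
Average per-viewer bitrate: 0.56×29.852 + 0.08×14.142 + 0.36×12.572 = 22.374 Mbps.
10 Gbps = 10,000 Mbps; 10,000 / 22.374 = 446.94 → 446.

446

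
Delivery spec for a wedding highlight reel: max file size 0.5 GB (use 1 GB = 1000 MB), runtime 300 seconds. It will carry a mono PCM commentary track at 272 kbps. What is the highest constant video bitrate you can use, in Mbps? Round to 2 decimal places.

13.06 Mbps

Budget: 0.5 GB = 4000.0 Mb.
Total bitrate budget: 4000.0 Mb / 300 s = 13.333 Mbps.
Audio: 272 kbps = 0.272 Mbps.
Video: 13.333 − 0.272 = 13.061 Mbps.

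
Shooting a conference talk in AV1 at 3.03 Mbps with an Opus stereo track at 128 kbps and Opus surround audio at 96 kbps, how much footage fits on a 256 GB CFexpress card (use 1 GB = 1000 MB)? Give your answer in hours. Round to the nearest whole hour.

175 hours

Audio total: 128 + 96 = 224 kbps = 0.224 Mbps.
Total bitrate: 3.03 + 0.224 = 3.254 Mbps.
Capacity: 256 GB = 2,048,000 Mb.
Recording time: 2,048,000 / 3.254 = 629,379 s ≈ 175 hours.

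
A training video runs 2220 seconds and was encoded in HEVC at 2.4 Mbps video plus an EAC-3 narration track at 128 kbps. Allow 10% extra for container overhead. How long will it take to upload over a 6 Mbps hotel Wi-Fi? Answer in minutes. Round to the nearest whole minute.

17 minutes

Audio: 128 kbps = 0.128 Mbps.
Total bitrate: 2.528 Mbps.
File: 2.528 Mbps × 2220 s = 5612.2 Mb.
With 10% container overhead: ×1.10. → 6173.4 Mb.
At 6 Mbps: 6173.4 / 6 = 1028.9 s ≈ 17.1 minutes.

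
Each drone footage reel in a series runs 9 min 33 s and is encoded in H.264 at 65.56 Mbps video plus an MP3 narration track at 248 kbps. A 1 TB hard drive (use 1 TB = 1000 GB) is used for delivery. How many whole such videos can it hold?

212

9 min 33 s = 573 s
Audio: 248 kbps = 0.248 Mbps.
Total bitrate: 65.808 Mbps.
Per item: 65.808 Mbps × 573 s = 37,708 Mb = 4,713 MB.
Capacity: 1 TB = 8,000,000 Mb; 212.16 items → 212 complete.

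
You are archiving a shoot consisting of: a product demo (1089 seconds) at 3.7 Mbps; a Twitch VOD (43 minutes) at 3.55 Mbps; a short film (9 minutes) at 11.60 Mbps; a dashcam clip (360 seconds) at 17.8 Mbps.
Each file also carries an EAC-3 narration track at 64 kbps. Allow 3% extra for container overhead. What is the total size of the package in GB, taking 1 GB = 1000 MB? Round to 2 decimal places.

Audio: 64 kbps = 0.064 Mbps.
product demo: 3.764 Mbps × 1089 s × 1.03 = 4222.0 Mb
Twitch VOD: 3.614 Mbps × 2580 s × 1.03 = 9603.8 Mb
short film: 11.664 Mbps × 540 s × 1.03 = 6487.5 Mb
dashcam clip: 17.864 Mbps × 360 s × 1.03 = 6624.0 Mb
Total: 26937.3 Mb = 3367.2 MB.
= 3.367 GB.

3.37 GB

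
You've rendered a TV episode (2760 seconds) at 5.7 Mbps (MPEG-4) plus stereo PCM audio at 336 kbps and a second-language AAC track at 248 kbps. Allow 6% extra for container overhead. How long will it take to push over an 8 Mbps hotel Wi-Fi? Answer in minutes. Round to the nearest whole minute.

Audio total: 336 + 248 = 584 kbps = 0.584 Mbps.
Total bitrate: 6.284 Mbps.
File: 6.284 Mbps × 2760 s = 17343.8 Mb.
With 6% container overhead: ×1.06. → 18384.5 Mb.
At 8 Mbps: 18384.5 / 8 = 2298.1 s ≈ 38.3 minutes.

38 minutes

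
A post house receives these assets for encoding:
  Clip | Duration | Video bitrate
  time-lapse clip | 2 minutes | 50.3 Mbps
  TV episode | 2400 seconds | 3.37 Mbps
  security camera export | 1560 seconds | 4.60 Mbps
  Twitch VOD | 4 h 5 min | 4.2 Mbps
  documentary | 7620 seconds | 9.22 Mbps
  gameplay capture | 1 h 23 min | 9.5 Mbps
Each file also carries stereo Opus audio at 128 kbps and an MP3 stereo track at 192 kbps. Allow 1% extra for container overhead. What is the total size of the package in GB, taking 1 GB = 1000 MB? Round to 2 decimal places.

26.59 GB

Audio total: 128 + 192 = 320 kbps = 0.320 Mbps.
time-lapse clip: 50.620 Mbps × 120 s × 1.01 = 6135.1 Mb
TV episode: 3.690 Mbps × 2400 s × 1.01 = 8944.6 Mb
security camera export: 4.920 Mbps × 1560 s × 1.01 = 7752.0 Mb
Twitch VOD: 4.520 Mbps × 14700 s × 1.01 = 67108.4 Mb
documentary: 9.540 Mbps × 7620 s × 1.01 = 73421.7 Mb
gameplay capture: 9.820 Mbps × 4980 s × 1.01 = 49392.6 Mb
Total: 212754.5 Mb = 26594.3 MB.
= 26.59 GB.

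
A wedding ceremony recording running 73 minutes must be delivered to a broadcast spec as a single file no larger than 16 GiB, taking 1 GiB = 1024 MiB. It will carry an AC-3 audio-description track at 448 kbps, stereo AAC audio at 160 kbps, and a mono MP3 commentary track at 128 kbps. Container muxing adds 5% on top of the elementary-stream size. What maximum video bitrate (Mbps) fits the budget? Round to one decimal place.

Budget: 16 GiB = 137439.0 Mb.
Stream payload after overhead: 137439.0 / 1.05 = 130894.2 Mb.
73 min = 4380 s
Total bitrate budget: 130894.2 Mb / 4380 s = 29.885 Mbps.
Audio total: 448 + 160 + 128 = 736 kbps = 0.736 Mbps.
Video: 29.885 − 0.736 = 29.149 Mbps.

29.1 Mbps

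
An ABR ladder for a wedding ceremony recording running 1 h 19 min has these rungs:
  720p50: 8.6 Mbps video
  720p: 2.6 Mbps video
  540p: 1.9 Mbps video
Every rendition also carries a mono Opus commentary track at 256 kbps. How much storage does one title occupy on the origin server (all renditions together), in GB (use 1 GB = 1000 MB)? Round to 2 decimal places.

1 h 19 min = 79 min = 4740 s
Audio: 256 kbps = 0.256 Mbps.
Sum of rendition bitrates: (8.6+0.256) + (2.6+0.256) + (1.9+0.256) = 13.868 Mbps.
× 4740 s = 65,734 Mb = 8,217 MB = 8.217 GB.

8.22 GB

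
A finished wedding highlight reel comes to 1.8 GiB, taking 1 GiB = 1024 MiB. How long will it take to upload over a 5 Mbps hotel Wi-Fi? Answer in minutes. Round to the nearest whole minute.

File: 1.8 GiB = 15461.9 Mb.
At 5 Mbps: 15461.9 / 5 = 3092.4 s ≈ 51.5 minutes.

52 minutes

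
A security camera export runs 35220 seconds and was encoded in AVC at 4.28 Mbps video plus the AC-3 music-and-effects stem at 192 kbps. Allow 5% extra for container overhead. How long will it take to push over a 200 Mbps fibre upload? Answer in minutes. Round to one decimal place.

Audio: 192 kbps = 0.192 Mbps.
Total bitrate: 4.472 Mbps.
File: 4.472 Mbps × 35220 s = 157503.8 Mb.
With 5% container overhead: ×1.05. → 165379.0 Mb.
At 200 Mbps: 165379.0 / 200 = 826.9 s ≈ 13.8 minutes.

13.8 minutes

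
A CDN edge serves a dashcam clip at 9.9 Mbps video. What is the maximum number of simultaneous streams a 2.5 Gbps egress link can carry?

252

2.5 Gbps = 2,500 Mbps; 2,500 / 9.900 = 252.53 → 252 viewers.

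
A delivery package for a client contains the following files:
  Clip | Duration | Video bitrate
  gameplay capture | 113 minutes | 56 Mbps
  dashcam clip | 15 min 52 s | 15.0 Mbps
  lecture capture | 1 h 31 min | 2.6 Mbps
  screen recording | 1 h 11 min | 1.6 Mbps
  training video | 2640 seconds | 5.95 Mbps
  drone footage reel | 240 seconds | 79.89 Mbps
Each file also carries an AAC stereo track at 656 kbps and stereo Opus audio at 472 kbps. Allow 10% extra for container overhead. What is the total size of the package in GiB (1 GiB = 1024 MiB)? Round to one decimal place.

60.5 GiB

Audio total: 656 + 472 = 1128 kbps = 1.128 Mbps.
gameplay capture: 57.128 Mbps × 6780 s × 1.10 = 426060.6 Mb
dashcam clip: 16.128 Mbps × 952 s × 1.10 = 16889.2 Mb
lecture capture: 3.728 Mbps × 5460 s × 1.10 = 22390.4 Mb
screen recording: 2.728 Mbps × 4260 s × 1.10 = 12783.4 Mb
training video: 7.078 Mbps × 2640 s × 1.10 = 20554.5 Mb
drone footage reel: 81.018 Mbps × 240 s × 1.10 = 21388.8 Mb
Total: 520066.9 Mb = 65008.4 MB.
= 60.54 GiB.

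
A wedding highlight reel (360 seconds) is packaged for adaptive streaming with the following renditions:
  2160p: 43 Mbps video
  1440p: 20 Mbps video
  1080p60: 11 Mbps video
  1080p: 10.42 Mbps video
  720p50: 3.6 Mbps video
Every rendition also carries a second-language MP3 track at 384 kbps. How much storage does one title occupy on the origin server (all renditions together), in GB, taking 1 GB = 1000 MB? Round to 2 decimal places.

Audio: 384 kbps = 0.384 Mbps.
Sum of rendition bitrates: (43+0.384) + (20+0.384) + (11+0.384) + (10.42+0.384) + (3.6+0.384) = 89.940 Mbps.
× 360 s = 32,378 Mb = 4,047 MB = 4.047 GB.

4.05 GB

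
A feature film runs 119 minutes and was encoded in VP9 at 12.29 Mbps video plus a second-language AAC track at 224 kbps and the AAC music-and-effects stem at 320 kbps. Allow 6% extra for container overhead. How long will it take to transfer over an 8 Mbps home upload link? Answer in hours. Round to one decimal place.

3.4 hours

119 min = 7140 s
Audio total: 224 + 320 = 544 kbps = 0.544 Mbps.
Total bitrate: 12.834 Mbps.
File: 12.834 Mbps × 7140 s = 91634.8 Mb.
With 6% container overhead: ×1.06. → 97132.8 Mb.
At 8 Mbps: 97132.8 / 8 = 12141.6 s ≈ 3.37 hours.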